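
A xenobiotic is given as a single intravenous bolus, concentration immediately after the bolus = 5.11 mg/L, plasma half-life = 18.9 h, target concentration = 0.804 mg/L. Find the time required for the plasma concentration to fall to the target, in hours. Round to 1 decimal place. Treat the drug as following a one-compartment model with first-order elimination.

k = ln2 / t½ = 0.693147 / 18.9 = 0.03667 h⁻¹
t = ln(C₀ / C) / k = ln(5.110 / 0.804) / 0.03667
  = ln(6.356) / 0.03667 = 1.849 / 0.03667 = 50.42 h

50.4 h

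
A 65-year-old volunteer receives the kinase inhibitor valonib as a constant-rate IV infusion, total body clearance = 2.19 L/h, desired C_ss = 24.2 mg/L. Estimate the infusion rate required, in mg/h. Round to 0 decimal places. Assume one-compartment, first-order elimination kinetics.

53 mg/h

At steady state, infusion rate R₀ = Css × CL = 24.2 × 2.190 = 53.00 mg/h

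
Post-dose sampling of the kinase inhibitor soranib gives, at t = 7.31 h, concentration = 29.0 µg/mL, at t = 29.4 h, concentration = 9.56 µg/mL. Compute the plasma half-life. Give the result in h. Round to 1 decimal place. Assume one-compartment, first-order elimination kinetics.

13.8 h

k = ln(C₁/C₂) / (t₂ − t₁) = ln(29.0/9.56) / (29.4 − 7.31)
  = 1.110 / 22.09 = 0.05025 h⁻¹
t½ = ln2 / k = 0.693147 / 0.05025 = 13.79 h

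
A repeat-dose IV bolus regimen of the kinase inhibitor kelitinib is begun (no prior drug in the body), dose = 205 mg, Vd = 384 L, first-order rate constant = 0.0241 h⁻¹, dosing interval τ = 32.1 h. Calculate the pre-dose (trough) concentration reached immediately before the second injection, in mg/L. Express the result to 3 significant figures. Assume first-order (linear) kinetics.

C₀ per dose = Dose / Vd = 205 / 384 = 0.5339 mg/L
Fraction remaining after one interval: r = e^(−kτ) = e^(−0.02410 × 32.1) = 0.4613
Before dose 2, 1 dose has been given (aged 1τ).
C_trough = C₀ × r = 0.5339 × 0.4613 = 0.2463 mg/L

0.246 mg/L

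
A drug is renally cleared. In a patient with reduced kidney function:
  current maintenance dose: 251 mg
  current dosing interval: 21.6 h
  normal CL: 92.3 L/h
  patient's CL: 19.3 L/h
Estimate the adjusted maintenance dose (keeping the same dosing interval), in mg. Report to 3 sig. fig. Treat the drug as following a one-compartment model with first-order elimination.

52.5 mg

To keep the same average steady-state level, dosing rate must scale with clearance.
CL ratio = 19.3 / 92.3 = 0.2091
New dose (same interval) = 251 × 0.2091 = 52.48 mg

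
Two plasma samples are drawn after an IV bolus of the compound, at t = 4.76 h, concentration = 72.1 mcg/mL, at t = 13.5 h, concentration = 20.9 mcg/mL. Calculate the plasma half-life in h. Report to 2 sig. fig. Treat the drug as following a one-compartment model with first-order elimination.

k = ln(C₁/C₂) / (t₂ − t₁) = ln(72.1/20.9) / (13.5 − 4.76)
  = 1.238 / 8.740 = 0.1416 h⁻¹
t½ = ln2 / k = 0.693147 / 0.1416 = 4.895 h

4.9 h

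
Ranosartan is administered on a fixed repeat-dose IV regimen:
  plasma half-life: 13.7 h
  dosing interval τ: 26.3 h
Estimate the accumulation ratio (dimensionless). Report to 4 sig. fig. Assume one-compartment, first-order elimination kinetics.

1.359

k = ln2 / t½ = 0.693147 / 13.7 = 0.05059 h⁻¹
e^(−kτ) = e^(−0.05059 × 26.3) = 0.2643
Accumulation ratio R = 1 / (1 − e^(−kτ)) = 1 / (1 − 0.2643) = 1.359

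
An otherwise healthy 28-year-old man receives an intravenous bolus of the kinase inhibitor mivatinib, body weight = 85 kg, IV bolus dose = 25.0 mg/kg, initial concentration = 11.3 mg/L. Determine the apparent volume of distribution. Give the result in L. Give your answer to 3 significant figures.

188 L

Dose = 25.0 × 85 = 2125 mg
Vd = Dose / C₀ = 2125 / 11.3 = 188.1 L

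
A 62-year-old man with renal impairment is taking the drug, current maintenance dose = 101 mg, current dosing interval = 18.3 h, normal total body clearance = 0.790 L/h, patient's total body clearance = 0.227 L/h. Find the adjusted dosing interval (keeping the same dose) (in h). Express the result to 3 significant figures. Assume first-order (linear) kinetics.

To keep the same average steady-state level, dosing rate must scale with clearance.
CL ratio = 0.227 / 0.790 = 0.2873
New interval (same dose) = 18.3 / 0.2873 = 63.70 h

63.7 h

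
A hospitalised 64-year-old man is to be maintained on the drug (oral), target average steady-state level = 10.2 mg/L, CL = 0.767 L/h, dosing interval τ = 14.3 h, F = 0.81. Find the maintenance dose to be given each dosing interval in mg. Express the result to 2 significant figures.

140 mg

At steady state, F × (Dose/τ) = Css × CL.
Dose = Css × CL × τ / F = 10.2 × 0.7670 × 14.3 / 0.81 = 138.1 mg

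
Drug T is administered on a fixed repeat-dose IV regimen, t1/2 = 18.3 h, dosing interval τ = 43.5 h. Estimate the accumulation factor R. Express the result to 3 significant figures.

1.24

k = ln2 / t½ = 0.693147 / 18.3 = 0.03788 h⁻¹
e^(−kτ) = e^(−0.03788 × 43.5) = 0.1925
Accumulation ratio R = 1 / (1 − e^(−kτ)) = 1 / (1 − 0.1925) = 1.238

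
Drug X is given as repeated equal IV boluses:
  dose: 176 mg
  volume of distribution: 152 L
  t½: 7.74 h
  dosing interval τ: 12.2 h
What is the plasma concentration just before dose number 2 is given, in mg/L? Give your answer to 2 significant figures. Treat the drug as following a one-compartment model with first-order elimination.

0.39 mg/L

C₀ per dose = Dose / Vd = 176 / 152 = 1.158 mg/L
k = ln2 / t½ = 0.693147 / 7.74 = 0.08955 h⁻¹
Fraction remaining after one interval: r = e^(−kτ) = e^(−0.08955 × 12.2) = 0.3354
Before dose 2, 1 dose has been given (aged 1τ).
C_trough = C₀ × r = 1.158 × 0.3354 = 0.3884 mg/L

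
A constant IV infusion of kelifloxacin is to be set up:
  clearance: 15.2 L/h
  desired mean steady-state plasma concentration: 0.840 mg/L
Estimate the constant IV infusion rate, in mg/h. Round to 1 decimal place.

12.8 mg/h

At steady state, infusion rate R₀ = Css × CL = 0.840 × 15.20 = 12.77 mg/h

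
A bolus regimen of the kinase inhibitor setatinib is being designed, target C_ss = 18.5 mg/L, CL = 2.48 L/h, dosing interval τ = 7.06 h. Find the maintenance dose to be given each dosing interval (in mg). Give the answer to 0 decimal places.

At steady state, Dose/τ = Css × CL.
Dose = Css × CL × τ = 18.5 × 2.480 × 7.06 = 323.9 mg

324 mg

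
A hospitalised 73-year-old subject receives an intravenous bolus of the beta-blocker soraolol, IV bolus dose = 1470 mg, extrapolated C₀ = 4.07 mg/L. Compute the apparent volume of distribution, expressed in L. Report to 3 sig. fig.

361 L

Vd = Dose / C₀ = 1470 / 4.07 = 361.2 L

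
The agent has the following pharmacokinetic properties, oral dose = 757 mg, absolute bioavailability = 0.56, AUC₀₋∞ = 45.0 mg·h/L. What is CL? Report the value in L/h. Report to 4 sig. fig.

9.420 L/h

CL = F·Dose / AUC = 0.56 × 757 / 45.0 = 9.420 L/h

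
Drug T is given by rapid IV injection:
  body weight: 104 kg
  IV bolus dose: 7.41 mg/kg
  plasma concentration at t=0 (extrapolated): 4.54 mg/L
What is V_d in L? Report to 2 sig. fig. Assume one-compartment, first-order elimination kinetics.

170 L

Dose = 7.41 × 104 = 770.6 mg
Vd = Dose / C₀ = 770.6 / 4.54 = 169.7 L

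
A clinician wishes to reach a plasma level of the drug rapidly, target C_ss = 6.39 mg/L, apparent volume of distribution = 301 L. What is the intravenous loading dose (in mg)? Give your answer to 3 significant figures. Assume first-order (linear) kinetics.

LD = Css × Vd = 6.39 × 301 = 1923 mg

1920 mg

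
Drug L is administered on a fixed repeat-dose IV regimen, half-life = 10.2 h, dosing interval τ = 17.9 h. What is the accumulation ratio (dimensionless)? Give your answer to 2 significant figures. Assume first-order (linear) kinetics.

k = ln2 / t½ = 0.693147 / 10.2 = 0.06796 h⁻¹
e^(−kτ) = e^(−0.06796 × 17.9) = 0.2963
Accumulation ratio R = 1 / (1 − e^(−kτ)) = 1 / (1 − 0.2963) = 1.421

1.4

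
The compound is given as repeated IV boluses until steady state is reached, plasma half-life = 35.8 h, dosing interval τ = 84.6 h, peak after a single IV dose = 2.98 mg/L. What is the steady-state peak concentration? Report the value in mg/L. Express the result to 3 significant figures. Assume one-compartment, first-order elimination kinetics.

k = ln2 / t½ = 0.693147 / 35.8 = 0.01936 h⁻¹
e^(−kτ) = e^(−0.01936 × 84.6) = 0.1944
Accumulation ratio R = 1 / (1 − e^(−kτ)) = 1 / (1 − 0.1944) = 1.241
Steady-state peak = C₀ × R = 2.98 × 1.241 = 3.698 mg/L

3.70 mg/L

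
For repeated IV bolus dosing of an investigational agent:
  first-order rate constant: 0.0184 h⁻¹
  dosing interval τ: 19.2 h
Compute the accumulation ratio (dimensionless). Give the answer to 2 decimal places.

e^(−kτ) = e^(−0.01840 × 19.2) = 0.7024
Accumulation ratio R = 1 / (1 − e^(−kτ)) = 1 / (1 − 0.7024) = 3.360

3.36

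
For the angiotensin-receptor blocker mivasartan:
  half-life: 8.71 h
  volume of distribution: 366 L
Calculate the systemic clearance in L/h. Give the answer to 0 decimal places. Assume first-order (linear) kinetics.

k = ln2 / t½ = 0.693147 / 8.71 = 0.07958 h⁻¹
CL = k × Vd = 0.07958 × 366 = 29.13 L/h

29 L/h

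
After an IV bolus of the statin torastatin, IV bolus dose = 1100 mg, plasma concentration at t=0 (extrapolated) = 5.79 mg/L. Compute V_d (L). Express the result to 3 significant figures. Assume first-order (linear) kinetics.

190 L

Vd = Dose / C₀ = 1100 / 5.79 = 190.0 L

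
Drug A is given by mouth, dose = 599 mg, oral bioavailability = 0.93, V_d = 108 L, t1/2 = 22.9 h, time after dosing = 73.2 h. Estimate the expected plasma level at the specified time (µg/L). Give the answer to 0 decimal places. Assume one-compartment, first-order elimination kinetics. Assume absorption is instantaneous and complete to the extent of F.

563 µg/L

Amount reaching circulation = F × Dose = 0.93 × 599.0 = 557.1 mg
C₀ = F·Dose / Vd = 557.1 / 108 = 5.158 mg/L
k = ln2 / t½ = 0.693147 / 22.9 = 0.03027 h⁻¹
C = C₀ · e^(−k·t) = 5.158 × e^(−0.03027 × 73.2)
  = 5.158 × 0.1091 = 0.5627 mg/L
Convert: 0.5627 mg/L × 1000 = 562.7 µg/L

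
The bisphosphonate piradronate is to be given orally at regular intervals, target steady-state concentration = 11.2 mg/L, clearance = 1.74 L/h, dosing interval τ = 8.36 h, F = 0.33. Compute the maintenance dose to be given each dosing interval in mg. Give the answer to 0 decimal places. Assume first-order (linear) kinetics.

At steady state, F × (Dose/τ) = Css × CL.
Dose = Css × CL × τ / F = 11.2 × 1.740 × 8.36 / 0.33 = 493.7 mg

494 mg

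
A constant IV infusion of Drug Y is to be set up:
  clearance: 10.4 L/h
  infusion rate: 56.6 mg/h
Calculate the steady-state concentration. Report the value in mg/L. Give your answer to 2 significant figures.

5.4 mg/L

At steady state Css = R₀ / CL = 56.6 / 10.40 = 5.442 mg/L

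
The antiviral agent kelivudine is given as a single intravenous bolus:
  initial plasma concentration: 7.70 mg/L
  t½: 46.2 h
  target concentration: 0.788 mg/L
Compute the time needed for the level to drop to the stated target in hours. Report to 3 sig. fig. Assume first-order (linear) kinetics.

152 h

k = ln2 / t½ = 0.693147 / 46.2 = 0.01500 h⁻¹
t = ln(C₀ / C) / k = ln(7.700 / 0.788) / 0.01500
  = ln(9.772) / 0.01500 = 2.280 / 0.01500 = 152.0 h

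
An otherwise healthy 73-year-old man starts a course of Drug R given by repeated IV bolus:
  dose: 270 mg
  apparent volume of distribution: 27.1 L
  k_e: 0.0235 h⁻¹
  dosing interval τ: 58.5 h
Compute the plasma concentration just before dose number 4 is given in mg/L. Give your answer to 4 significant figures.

C₀ per dose = Dose / Vd = 270 / 27.1 = 9.963 mg/L
Fraction remaining after one interval: r = e^(−kτ) = e^(−0.02350 × 58.5) = 0.2529
Before dose 4, 3 doses have been given (aged 1τ, 2τ, 3τ).
C_trough = C₀ × (r + r² + … + r^3) = C₀ × r(1−r^3)/(1−r)
        = 9.963 × 0.2529 × (1 − 0.01618) / (1 − 0.2529) = 3.318 mg/L

3.318 mg/L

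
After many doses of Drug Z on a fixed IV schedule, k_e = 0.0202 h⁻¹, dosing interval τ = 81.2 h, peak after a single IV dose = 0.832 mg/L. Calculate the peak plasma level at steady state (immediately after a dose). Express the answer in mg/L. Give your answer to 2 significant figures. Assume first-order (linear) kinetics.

e^(−kτ) = e^(−0.02020 × 81.2) = 0.1939
Accumulation ratio R = 1 / (1 − e^(−kτ)) = 1 / (1 − 0.1939) = 1.241
Steady-state peak = C₀ × R = 0.832 × 1.241 = 1.033 mg/L

1.0 mg/L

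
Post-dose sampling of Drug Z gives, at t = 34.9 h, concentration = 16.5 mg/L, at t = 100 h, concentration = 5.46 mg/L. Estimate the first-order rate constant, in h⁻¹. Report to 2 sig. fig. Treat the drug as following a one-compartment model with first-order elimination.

0.017 h⁻¹

k = ln(C₁/C₂) / (t₂ − t₁) = ln(16.5/5.46) / (100 − 34.9)
  = 1.106 / 65.10 = 0.01699 h⁻¹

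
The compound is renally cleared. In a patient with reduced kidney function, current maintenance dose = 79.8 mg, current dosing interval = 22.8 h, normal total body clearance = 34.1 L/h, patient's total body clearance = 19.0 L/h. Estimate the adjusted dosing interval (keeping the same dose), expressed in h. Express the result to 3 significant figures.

40.9 h

To keep the same average steady-state level, dosing rate must scale with clearance.
CL ratio = 19.0 / 34.1 = 0.5572
New interval (same dose) = 22.8 / 0.5572 = 40.92 h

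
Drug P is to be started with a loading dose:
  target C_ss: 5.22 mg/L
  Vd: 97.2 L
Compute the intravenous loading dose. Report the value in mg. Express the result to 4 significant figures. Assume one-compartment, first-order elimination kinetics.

507.4 mg

LD = Css × Vd = 5.22 × 97.2 = 507.4 mg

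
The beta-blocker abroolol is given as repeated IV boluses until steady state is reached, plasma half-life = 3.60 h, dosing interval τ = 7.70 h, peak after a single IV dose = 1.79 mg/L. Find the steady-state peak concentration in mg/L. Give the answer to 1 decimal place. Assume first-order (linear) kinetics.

k = ln2 / t½ = 0.693147 / 3.60 = 0.1925 h⁻¹
e^(−kτ) = e^(−0.1925 × 7.70) = 0.2271
Accumulation ratio R = 1 / (1 − e^(−kτ)) = 1 / (1 − 0.2271) = 1.294
Steady-state peak = C₀ × R = 1.79 × 1.294 = 2.316 mg/L

2.3 mg/L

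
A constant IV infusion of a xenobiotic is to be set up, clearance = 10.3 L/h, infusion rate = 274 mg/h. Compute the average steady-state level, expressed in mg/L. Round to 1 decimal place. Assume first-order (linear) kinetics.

At steady state Css = R₀ / CL = 274 / 10.30 = 26.60 mg/L

26.6 mg/L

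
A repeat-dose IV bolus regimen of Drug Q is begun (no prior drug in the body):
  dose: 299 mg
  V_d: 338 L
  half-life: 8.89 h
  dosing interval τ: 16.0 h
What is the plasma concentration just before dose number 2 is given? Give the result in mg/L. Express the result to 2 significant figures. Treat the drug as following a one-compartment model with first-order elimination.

0.25 mg/L

C₀ per dose = Dose / Vd = 299 / 338 = 0.8846 mg/L
k = ln2 / t½ = 0.693147 / 8.89 = 0.07797 h⁻¹
Fraction remaining after one interval: r = e^(−kτ) = e^(−0.07797 × 16.0) = 0.2872
Before dose 2, 1 dose has been given (aged 1τ).
C_trough = C₀ × r = 0.8846 × 0.2872 = 0.2541 mg/L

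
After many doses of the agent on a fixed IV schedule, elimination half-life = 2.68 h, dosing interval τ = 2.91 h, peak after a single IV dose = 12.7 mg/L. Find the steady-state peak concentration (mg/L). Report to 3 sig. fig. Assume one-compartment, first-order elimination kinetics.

24.0 mg/L

k = ln2 / t½ = 0.693147 / 2.68 = 0.2586 h⁻¹
e^(−kτ) = e^(−0.2586 × 2.91) = 0.4712
Accumulation ratio R = 1 / (1 − e^(−kτ)) = 1 / (1 − 0.4712) = 1.891
Steady-state peak = C₀ × R = 12.7 × 1.891 = 24.02 mg/L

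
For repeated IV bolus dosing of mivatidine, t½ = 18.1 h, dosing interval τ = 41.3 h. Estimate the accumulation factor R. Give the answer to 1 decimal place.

1.3

k = ln2 / t½ = 0.693147 / 18.1 = 0.03830 h⁻¹
e^(−kτ) = e^(−0.03830 × 41.3) = 0.2056
Accumulation ratio R = 1 / (1 − e^(−kτ)) = 1 / (1 − 0.2056) = 1.259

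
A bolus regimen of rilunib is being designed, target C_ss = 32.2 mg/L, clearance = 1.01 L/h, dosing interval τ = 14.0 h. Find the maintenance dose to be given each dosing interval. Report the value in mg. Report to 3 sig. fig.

455 mg

At steady state, Dose/τ = Css × CL.
Dose = Css × CL × τ = 32.2 × 1.010 × 14.0 = 455.3 mg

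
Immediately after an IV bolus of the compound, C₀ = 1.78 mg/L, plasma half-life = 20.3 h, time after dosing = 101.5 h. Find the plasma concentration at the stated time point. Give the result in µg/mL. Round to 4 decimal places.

k = ln2 / t½ = 0.693147 / 20.3 = 0.03415 h⁻¹
t / t½ = 101.5 / 20.3 = 5 half-lives
C = C₀ × (1/2)^5 = 1.780 × 0.03125 = 0.05563 mg/L
(0.05563 mg/L = 0.05563 µg/mL)

0.0556 µg/mL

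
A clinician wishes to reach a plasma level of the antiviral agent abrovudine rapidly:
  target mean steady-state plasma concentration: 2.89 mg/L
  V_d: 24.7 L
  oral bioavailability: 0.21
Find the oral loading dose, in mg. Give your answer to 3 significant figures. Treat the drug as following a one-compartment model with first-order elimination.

LD = Css × Vd / F = 2.89 × 24.7 / 0.21 = 339.9 mg

340 mg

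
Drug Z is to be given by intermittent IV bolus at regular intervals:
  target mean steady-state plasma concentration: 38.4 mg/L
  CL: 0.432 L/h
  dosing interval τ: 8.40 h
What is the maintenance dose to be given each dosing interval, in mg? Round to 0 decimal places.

At steady state, Dose/τ = Css × CL.
Dose = Css × CL × τ = 38.4 × 0.4320 × 8.40 = 139.3 mg

139 mg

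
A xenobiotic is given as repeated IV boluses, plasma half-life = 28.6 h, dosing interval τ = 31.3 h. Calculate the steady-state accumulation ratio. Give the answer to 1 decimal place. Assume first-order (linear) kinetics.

k = ln2 / t½ = 0.693147 / 28.6 = 0.02424 h⁻¹
e^(−kτ) = e^(−0.02424 × 31.3) = 0.4683
Accumulation ratio R = 1 / (1 − e^(−kτ)) = 1 / (1 − 0.4683) = 1.881

1.9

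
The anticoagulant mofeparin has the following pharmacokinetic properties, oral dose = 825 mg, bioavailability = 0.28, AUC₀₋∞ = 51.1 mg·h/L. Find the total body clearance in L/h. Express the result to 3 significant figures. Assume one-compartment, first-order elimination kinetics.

4.52 L/h

CL = F·Dose / AUC = 0.28 × 825 / 51.1 = 4.521 L/h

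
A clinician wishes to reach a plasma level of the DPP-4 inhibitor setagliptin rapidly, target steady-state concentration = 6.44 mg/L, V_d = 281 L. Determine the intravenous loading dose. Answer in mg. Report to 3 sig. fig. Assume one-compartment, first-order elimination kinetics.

LD = Css × Vd = 6.44 × 281 = 1810 mg

1810 mg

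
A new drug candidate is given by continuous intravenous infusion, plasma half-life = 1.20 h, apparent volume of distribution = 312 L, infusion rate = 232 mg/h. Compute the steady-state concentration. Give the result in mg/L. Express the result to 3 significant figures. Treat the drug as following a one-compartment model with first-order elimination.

1.29 mg/L

k = ln2 / t½ = 0.693147 / 1.20 = 0.5776 h⁻¹
CL = k × Vd = 0.5776 × 312 = 180.2 L/h
At steady state Css = R₀ / CL = 232 / 180.2 = 1.287 mg/L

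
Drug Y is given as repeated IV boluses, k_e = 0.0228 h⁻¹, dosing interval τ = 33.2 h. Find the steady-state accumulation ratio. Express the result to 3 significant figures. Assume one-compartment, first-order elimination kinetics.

1.88

e^(−kτ) = e^(−0.02280 × 33.2) = 0.4691
Accumulation ratio R = 1 / (1 − e^(−kτ)) = 1 / (1 − 0.4691) = 1.884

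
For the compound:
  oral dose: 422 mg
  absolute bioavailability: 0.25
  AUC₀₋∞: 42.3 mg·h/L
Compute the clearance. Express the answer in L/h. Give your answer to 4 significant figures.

2.494 L/h

CL = F·Dose / AUC = 0.25 × 422 / 42.3 = 2.494 L/h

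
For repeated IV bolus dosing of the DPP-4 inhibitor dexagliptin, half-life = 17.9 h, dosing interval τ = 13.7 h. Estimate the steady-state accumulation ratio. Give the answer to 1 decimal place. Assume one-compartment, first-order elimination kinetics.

k = ln2 / t½ = 0.693147 / 17.9 = 0.03872 h⁻¹
e^(−kτ) = e^(−0.03872 × 13.7) = 0.5883
Accumulation ratio R = 1 / (1 − e^(−kτ)) = 1 / (1 − 0.5883) = 2.429

2.4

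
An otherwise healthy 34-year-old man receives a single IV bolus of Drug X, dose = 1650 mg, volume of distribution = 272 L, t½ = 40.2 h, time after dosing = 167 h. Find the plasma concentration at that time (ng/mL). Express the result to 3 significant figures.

C₀ = Dose / Vd = 1650 / 272 = 6.066 mg/L
k = ln2 / t½ = 0.693147 / 40.2 = 0.01724 h⁻¹
C = C₀ · e^(−k·t) = 6.066 × e^(−0.01724 × 167)
  = 6.066 × 0.05619 = 0.3408 mg/L
Convert: 0.3408 mg/L × 1000 = 340.8 ng/mL

341 ng/mL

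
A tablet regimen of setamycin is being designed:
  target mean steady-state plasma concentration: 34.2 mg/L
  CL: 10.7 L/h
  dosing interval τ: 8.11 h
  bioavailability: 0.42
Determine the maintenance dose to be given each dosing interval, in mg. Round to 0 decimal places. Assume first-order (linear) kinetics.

7066 mg

At steady state, F × (Dose/τ) = Css × CL.
Dose = Css × CL × τ / F = 34.2 × 10.70 × 8.11 / 0.42 = 7066 mg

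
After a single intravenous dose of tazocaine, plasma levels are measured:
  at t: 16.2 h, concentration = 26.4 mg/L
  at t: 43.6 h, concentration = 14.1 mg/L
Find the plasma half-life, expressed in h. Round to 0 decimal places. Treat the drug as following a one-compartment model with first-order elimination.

k = ln(C₁/C₂) / (t₂ − t₁) = ln(26.4/14.1) / (43.6 − 16.2)
  = 0.6272 / 27.40 = 0.02289 h⁻¹
t½ = ln2 / k = 0.693147 / 0.02289 = 30.28 h

30 h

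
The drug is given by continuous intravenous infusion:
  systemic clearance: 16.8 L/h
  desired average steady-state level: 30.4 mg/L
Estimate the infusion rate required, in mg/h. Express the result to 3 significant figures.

511 mg/h

At steady state, infusion rate R₀ = Css × CL = 30.4 × 16.80 = 510.7 mg/h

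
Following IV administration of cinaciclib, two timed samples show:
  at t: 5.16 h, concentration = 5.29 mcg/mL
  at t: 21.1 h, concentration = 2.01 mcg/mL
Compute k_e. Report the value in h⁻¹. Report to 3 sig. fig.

0.0607 h⁻¹

k = ln(C₁/C₂) / (t₂ − t₁) = ln(5.29/2.01) / (21.1 − 5.16)
  = 0.9677 / 15.94 = 0.06071 h⁻¹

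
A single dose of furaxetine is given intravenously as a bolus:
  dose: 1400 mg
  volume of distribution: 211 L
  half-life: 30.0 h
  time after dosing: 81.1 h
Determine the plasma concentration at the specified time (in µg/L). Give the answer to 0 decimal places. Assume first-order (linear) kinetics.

C₀ = Dose / Vd = 1400 / 211 = 6.635 mg/L
k = ln2 / t½ = 0.693147 / 30.0 = 0.02310 h⁻¹
C = C₀ · e^(−k·t) = 6.635 × e^(−0.02310 × 81.1)
  = 6.635 × 0.1536 = 1.019 mg/L
Convert: 1.019 mg/L × 1000 = 1019 µg/L

1019 µg/L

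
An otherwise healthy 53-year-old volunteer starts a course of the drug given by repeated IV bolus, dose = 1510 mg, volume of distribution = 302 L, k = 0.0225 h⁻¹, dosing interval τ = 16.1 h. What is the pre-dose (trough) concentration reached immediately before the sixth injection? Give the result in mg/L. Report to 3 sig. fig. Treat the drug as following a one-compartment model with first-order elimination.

9.58 mg/L

C₀ per dose = Dose / Vd = 1510 / 302 = 5.000 mg/L
Fraction remaining after one interval: r = e^(−kτ) = e^(−0.02250 × 16.1) = 0.6961
Before dose 6, 5 doses have been given (aged 1τ, 2τ, 3τ, 4τ, 5τ).
C_trough = C₀ × (r + r² + … + r^5) = C₀ × r(1−r^5)/(1−r)
        = 5.000 × 0.6961 × (1 − 0.1634) / (1 − 0.6961) = 9.581 mg/L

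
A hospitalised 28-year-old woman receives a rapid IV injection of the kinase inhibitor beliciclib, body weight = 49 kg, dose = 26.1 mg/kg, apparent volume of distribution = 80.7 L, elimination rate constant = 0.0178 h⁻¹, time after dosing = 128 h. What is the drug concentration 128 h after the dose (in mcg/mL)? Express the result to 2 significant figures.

Total dose = 26.1 × 49 = 1279 mg
C₀ = Dose / Vd = 1279 / 80.7 = 15.85 mg/L
C = C₀ · e^(−k·t) = 15.85 × e^(−0.01780 × 128)
  = 15.85 × 0.1024 = 1.623 mg/L
(1.623 mg/L = 1.623 mcg/mL)

1.6 mcg/mL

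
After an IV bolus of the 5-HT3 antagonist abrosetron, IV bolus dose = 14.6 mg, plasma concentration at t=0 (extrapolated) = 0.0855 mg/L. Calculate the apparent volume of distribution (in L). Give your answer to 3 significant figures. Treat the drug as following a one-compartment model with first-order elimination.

171 L

Vd = Dose / C₀ = 14.60 / 0.0855 = 170.8 L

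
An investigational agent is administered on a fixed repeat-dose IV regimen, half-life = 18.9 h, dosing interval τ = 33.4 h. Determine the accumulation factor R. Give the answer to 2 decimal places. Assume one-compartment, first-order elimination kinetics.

1.42

k = ln2 / t½ = 0.693147 / 18.9 = 0.03667 h⁻¹
e^(−kτ) = e^(−0.03667 × 33.4) = 0.2938
Accumulation ratio R = 1 / (1 − e^(−kτ)) = 1 / (1 − 0.2938) = 1.416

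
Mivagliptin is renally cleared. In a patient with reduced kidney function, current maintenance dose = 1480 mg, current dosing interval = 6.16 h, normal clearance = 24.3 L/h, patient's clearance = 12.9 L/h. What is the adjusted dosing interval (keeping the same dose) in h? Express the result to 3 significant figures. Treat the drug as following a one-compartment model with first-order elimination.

To keep the same average steady-state level, dosing rate must scale with clearance.
CL ratio = 12.9 / 24.3 = 0.5309
New interval (same dose) = 6.16 / 0.5309 = 11.60 h

11.6 h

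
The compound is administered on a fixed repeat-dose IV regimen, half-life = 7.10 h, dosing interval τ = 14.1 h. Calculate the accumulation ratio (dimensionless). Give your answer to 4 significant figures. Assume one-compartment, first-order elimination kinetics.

1.338

k = ln2 / t½ = 0.693147 / 7.10 = 0.09763 h⁻¹
e^(−kτ) = e^(−0.09763 × 14.1) = 0.2524
Accumulation ratio R = 1 / (1 − e^(−kτ)) = 1 / (1 − 0.2524) = 1.338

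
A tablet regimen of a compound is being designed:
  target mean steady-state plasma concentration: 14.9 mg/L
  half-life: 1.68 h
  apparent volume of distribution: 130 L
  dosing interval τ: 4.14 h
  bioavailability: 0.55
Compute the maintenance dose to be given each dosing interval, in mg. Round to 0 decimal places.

6016 mg

k = ln2 / t½ = 0.693147 / 1.68 = 0.4126 h⁻¹
CL = k × Vd = 0.4126 × 130 = 53.64 L/h
At steady state, F × (Dose/τ) = Css × CL.
Dose = Css × CL × τ / F = 14.9 × 53.64 × 4.14 / 0.55 = 6016 mg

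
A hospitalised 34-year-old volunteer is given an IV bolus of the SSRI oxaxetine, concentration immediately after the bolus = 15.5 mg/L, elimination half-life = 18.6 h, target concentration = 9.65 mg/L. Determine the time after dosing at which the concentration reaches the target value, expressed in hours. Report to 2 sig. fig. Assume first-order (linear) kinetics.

13 h

k = ln2 / t½ = 0.693147 / 18.6 = 0.03727 h⁻¹
t = ln(C₀ / C) / k = ln(15.50 / 9.65) / 0.03727
  = ln(1.606) / 0.03727 = 0.4737 / 0.03727 = 12.71 h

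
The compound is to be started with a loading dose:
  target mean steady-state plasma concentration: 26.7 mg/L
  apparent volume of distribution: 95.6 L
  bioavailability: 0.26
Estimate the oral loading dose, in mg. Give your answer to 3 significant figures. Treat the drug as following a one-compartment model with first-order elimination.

9820 mg

LD = Css × Vd / F = 26.7 × 95.6 / 0.26 = 9817 mg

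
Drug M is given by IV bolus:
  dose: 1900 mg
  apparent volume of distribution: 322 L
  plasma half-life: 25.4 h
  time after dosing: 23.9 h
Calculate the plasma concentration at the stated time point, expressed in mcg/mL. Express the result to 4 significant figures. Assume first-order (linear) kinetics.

C₀ = Dose / Vd = 1900 / 322 = 5.901 mg/L
k = ln2 / t½ = 0.693147 / 25.4 = 0.02729 h⁻¹
C = C₀ · e^(−k·t) = 5.901 × e^(−0.02729 × 23.9)
  = 5.901 × 0.5209 = 3.074 mg/L
(3.074 mg/L = 3.074 mcg/mL)

3.074 mcg/mL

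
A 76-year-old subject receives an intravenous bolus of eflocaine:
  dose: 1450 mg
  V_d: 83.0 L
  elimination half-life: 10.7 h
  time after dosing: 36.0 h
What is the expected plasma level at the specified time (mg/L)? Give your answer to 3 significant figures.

C₀ = Dose / Vd = 1450 / 83.0 = 17.47 mg/L
k = ln2 / t½ = 0.693147 / 10.7 = 0.06478 h⁻¹
C = C₀ · e^(−k·t) = 17.47 × e^(−0.06478 × 36.0)
  = 17.47 × 0.09709 = 1.696 mg/L

1.70 mg/L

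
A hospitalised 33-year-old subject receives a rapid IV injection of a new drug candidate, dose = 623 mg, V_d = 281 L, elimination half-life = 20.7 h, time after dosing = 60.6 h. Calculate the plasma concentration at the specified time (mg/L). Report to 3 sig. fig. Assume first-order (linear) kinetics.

C₀ = Dose / Vd = 623.0 / 281 = 2.217 mg/L
k = ln2 / t½ = 0.693147 / 20.7 = 0.03349 h⁻¹
C = C₀ · e^(−k·t) = 2.217 × e^(−0.03349 × 60.6)
  = 2.217 × 0.1314 = 0.2913 mg/L

0.291 mg/L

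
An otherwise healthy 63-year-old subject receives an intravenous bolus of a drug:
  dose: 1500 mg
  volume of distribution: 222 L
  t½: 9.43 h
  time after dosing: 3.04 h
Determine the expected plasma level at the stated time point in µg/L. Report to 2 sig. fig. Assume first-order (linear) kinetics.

C₀ = Dose / Vd = 1500 / 222 = 6.757 mg/L
k = ln2 / t½ = 0.693147 / 9.43 = 0.07350 h⁻¹
C = C₀ · e^(−k·t) = 6.757 × e^(−0.07350 × 3.04)
  = 6.757 × 0.7998 = 5.404 mg/L
Convert: 5.404 mg/L × 1000 = 5404 µg/L

5400 µg/L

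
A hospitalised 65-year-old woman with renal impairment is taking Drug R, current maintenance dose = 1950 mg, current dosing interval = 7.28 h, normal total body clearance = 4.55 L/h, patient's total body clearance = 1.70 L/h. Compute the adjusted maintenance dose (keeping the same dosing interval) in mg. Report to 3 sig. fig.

To keep the same average steady-state level, dosing rate must scale with clearance.
CL ratio = 1.70 / 4.55 = 0.3736
New dose (same interval) = 1950 × 0.3736 = 728.5 mg

729 mg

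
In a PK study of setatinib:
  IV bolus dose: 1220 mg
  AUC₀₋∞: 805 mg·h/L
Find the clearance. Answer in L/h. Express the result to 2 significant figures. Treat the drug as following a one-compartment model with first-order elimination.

CL = Dose / AUC = 1220 / 805 = 1.516 L/h

1.5 L/h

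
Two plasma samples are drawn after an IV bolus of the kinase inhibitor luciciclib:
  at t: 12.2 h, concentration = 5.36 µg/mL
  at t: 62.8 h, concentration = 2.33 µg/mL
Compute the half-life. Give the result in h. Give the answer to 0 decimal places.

k = ln(C₁/C₂) / (t₂ − t₁) = ln(5.36/2.33) / (62.8 − 12.2)
  = 0.8331 / 50.60 = 0.01646 h⁻¹
t½ = ln2 / k = 0.693147 / 0.01646 = 42.11 h

42 h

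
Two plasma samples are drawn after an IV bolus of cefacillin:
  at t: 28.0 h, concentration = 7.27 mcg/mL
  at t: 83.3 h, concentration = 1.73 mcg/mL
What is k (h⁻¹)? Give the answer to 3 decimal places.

k = ln(C₁/C₂) / (t₂ − t₁) = ln(7.27/1.73) / (83.3 − 28.0)
  = 1.436 / 55.30 = 0.02597 h⁻¹

0.026 h⁻¹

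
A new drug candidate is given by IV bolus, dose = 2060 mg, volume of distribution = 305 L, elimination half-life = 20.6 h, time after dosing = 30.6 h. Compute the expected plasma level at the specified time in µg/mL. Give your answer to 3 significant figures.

2.41 µg/mL

C₀ = Dose / Vd = 2060 / 305 = 6.754 mg/L
k = ln2 / t½ = 0.693147 / 20.6 = 0.03365 h⁻¹
C = C₀ · e^(−k·t) = 6.754 × e^(−0.03365 × 30.6)
  = 6.754 × 0.3571 = 2.412 mg/L
(2.412 mg/L = 2.412 µg/mL)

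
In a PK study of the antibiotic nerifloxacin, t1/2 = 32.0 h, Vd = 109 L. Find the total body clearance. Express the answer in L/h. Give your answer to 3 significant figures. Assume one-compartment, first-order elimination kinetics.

k = ln2 / t½ = 0.693147 / 32.0 = 0.02166 h⁻¹
CL = k × Vd = 0.02166 × 109 = 2.361 L/h

2.36 L/h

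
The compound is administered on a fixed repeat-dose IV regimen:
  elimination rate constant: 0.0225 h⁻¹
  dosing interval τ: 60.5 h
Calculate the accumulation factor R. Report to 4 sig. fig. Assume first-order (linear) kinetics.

1.345

e^(−kτ) = e^(−0.02250 × 60.5) = 0.2563
Accumulation ratio R = 1 / (1 − e^(−kτ)) = 1 / (1 − 0.2563) = 1.345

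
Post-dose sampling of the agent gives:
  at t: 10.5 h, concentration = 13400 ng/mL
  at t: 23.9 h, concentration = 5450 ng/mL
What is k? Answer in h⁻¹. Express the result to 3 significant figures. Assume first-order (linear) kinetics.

0.0671 h⁻¹

k = ln(C₁/C₂) / (t₂ − t₁) = ln(13400/5450) / (23.9 − 10.5)
  = 0.8996 / 13.40 = 0.06713 h⁻¹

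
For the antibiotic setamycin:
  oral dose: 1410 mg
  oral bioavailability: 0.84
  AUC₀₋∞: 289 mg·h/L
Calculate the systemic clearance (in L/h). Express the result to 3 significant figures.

CL = F·Dose / AUC = 0.84 × 1410 / 289 = 4.098 L/h

4.10 L/h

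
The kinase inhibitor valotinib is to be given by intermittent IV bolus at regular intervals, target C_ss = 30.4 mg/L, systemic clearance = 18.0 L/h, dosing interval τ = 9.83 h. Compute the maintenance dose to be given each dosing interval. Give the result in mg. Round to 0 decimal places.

5379 mg

At steady state, Dose/τ = Css × CL.
Dose = Css × CL × τ = 30.4 × 18.00 × 9.83 = 5379 mg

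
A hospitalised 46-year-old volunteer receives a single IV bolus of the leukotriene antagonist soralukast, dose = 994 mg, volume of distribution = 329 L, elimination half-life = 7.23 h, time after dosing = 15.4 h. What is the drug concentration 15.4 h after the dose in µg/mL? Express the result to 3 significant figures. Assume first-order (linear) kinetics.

0.690 µg/mL

C₀ = Dose / Vd = 994.0 / 329 = 3.021 mg/L
k = ln2 / t½ = 0.693147 / 7.23 = 0.09587 h⁻¹
C = C₀ · e^(−k·t) = 3.021 × e^(−0.09587 × 15.4)
  = 3.021 × 0.2285 = 0.6903 mg/L
(0.6903 mg/L = 0.6903 µg/mL)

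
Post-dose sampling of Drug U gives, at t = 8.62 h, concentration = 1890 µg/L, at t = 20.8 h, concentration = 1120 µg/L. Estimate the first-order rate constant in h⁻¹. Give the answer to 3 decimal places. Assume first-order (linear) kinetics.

0.043 h⁻¹

k = ln(C₁/C₂) / (t₂ − t₁) = ln(1890/1120) / (20.8 − 8.62)
  = 0.5232 / 12.18 = 0.04296 h⁻¹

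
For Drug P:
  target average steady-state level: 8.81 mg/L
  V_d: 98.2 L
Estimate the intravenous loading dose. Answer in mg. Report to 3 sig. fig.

LD = Css × Vd = 8.81 × 98.2 = 865.1 mg

865 mg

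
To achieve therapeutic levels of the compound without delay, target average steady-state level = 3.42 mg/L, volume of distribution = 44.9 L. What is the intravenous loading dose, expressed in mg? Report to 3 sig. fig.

154 mg

LD = Css × Vd = 3.42 × 44.9 = 153.6 mg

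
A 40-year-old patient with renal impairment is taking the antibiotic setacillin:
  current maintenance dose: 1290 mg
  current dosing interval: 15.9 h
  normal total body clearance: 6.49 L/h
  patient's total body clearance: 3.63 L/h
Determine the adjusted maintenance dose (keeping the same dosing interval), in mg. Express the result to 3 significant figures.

To keep the same average steady-state level, dosing rate must scale with clearance.
CL ratio = 3.63 / 6.49 = 0.5593
New dose (same interval) = 1290 × 0.5593 = 721.5 mg

722 mg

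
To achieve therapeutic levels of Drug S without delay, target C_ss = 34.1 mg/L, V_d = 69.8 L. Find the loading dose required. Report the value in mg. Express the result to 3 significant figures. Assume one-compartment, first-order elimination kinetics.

LD = Css × Vd = 34.1 × 69.8 = 2380 mg

2380 mg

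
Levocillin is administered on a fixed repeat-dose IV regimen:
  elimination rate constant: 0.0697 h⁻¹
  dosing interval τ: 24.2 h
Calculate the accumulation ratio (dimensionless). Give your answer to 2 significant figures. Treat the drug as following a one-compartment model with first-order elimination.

1.2

e^(−kτ) = e^(−0.06970 × 24.2) = 0.1851
Accumulation ratio R = 1 / (1 − e^(−kτ)) = 1 / (1 − 0.1851) = 1.227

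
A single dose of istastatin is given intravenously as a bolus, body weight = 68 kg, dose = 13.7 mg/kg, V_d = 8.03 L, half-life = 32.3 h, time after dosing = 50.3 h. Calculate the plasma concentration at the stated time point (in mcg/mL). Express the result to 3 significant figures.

Total dose = 13.7 × 68 = 931.6 mg
C₀ = Dose / Vd = 931.6 / 8.03 = 116.0 mg/L
k = ln2 / t½ = 0.693147 / 32.3 = 0.02146 h⁻¹
C = C₀ · e^(−k·t) = 116.0 × e^(−0.02146 × 50.3)
  = 116.0 × 0.3398 = 39.42 mg/L
(39.42 mg/L = 39.42 mcg/mL)

39.4 mcg/mL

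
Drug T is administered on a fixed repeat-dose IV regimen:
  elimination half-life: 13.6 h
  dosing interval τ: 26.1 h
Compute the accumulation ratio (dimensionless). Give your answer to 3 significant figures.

k = ln2 / t½ = 0.693147 / 13.6 = 0.05097 h⁻¹
e^(−kτ) = e^(−0.05097 × 26.1) = 0.2644
Accumulation ratio R = 1 / (1 − e^(−kτ)) = 1 / (1 − 0.2644) = 1.359

1.36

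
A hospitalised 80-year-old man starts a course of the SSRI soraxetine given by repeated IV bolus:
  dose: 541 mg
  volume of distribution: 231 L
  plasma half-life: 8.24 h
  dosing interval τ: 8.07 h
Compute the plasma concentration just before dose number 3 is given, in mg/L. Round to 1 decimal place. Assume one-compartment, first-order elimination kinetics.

1.8 mg/L

C₀ per dose = Dose / Vd = 541 / 231 = 2.342 mg/L
k = ln2 / t½ = 0.693147 / 8.24 = 0.08412 h⁻¹
Fraction remaining after one interval: r = e^(−kτ) = e^(−0.08412 × 8.07) = 0.5072
Before dose 3, 2 doses have been given (aged 1τ, 2τ).
C_trough = C₀ × (r + r²) = 2.342 × (0.5072 + 0.2573) = 1.790 mg/L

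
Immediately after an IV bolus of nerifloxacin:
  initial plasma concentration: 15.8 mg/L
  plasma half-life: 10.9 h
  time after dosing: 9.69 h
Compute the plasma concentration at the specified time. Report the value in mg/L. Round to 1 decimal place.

8.5 mg/L

k = ln2 / t½ = 0.693147 / 10.9 = 0.06359 h⁻¹
C = C₀ · e^(−k·t) = 15.80 × e^(−0.06359 × 9.69)
  = 15.80 × 0.5400 = 8.532 mg/L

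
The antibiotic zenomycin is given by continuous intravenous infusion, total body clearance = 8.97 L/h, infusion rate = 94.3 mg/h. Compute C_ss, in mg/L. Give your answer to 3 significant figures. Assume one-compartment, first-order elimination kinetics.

At steady state Css = R₀ / CL = 94.3 / 8.970 = 10.51 mg/L

10.5 mg/L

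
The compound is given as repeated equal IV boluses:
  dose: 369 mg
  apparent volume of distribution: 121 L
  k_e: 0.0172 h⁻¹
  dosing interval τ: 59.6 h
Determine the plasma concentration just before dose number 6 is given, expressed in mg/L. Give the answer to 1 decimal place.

1.7 mg/L

C₀ per dose = Dose / Vd = 369 / 121 = 3.050 mg/L
Fraction remaining after one interval: r = e^(−kτ) = e^(−0.01720 × 59.6) = 0.3588
Before dose 6, 5 doses have been given (aged 1τ, 2τ, 3τ, 4τ, 5τ).
C_trough = C₀ × (r + r² + … + r^5) = C₀ × r(1−r^5)/(1−r)
        = 3.050 × 0.3588 × (1 − 0.005947) / (1 − 0.3588) = 1.697 mg/L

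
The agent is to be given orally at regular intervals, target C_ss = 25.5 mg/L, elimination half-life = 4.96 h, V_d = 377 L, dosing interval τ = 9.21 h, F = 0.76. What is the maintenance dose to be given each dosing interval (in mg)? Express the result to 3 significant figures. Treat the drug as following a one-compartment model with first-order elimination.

k = ln2 / t½ = 0.693147 / 4.96 = 0.1397 h⁻¹
CL = k × Vd = 0.1397 × 377 = 52.67 L/h
At steady state, F × (Dose/τ) = Css × CL.
Dose = Css × CL × τ / F = 25.5 × 52.67 × 9.21 / 0.76 = 16280 mg

16300 mg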